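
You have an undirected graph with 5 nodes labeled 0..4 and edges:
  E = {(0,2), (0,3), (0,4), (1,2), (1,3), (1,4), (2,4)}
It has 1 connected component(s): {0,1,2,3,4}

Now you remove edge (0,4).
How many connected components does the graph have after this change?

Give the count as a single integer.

Answer: 1

Derivation:
Initial component count: 1
Remove (0,4): not a bridge. Count unchanged: 1.
  After removal, components: {0,1,2,3,4}
New component count: 1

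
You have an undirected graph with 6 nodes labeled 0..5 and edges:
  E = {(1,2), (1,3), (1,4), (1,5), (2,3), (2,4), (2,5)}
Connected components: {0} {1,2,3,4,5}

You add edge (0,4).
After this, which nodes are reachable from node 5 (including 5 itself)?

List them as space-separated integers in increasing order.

Before: nodes reachable from 5: {1,2,3,4,5}
Adding (0,4): merges 5's component with another. Reachability grows.
After: nodes reachable from 5: {0,1,2,3,4,5}

Answer: 0 1 2 3 4 5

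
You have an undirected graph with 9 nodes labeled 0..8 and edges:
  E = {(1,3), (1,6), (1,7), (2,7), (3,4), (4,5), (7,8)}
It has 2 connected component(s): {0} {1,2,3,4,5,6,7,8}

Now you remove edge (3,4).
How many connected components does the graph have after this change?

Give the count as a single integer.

Answer: 3

Derivation:
Initial component count: 2
Remove (3,4): it was a bridge. Count increases: 2 -> 3.
  After removal, components: {0} {1,2,3,6,7,8} {4,5}
New component count: 3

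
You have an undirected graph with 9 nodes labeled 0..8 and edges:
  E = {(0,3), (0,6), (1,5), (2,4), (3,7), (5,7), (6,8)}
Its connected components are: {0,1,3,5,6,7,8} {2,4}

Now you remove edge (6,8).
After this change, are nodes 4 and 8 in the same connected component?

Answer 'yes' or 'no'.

Initial components: {0,1,3,5,6,7,8} {2,4}
Removing edge (6,8): it was a bridge — component count 2 -> 3.
New components: {0,1,3,5,6,7} {2,4} {8}
Are 4 and 8 in the same component? no

Answer: no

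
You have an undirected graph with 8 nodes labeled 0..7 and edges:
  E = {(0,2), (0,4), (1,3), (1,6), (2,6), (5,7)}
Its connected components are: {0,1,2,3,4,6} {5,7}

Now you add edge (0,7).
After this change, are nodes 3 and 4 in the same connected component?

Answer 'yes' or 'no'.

Initial components: {0,1,2,3,4,6} {5,7}
Adding edge (0,7): merges {0,1,2,3,4,6} and {5,7}.
New components: {0,1,2,3,4,5,6,7}
Are 3 and 4 in the same component? yes

Answer: yes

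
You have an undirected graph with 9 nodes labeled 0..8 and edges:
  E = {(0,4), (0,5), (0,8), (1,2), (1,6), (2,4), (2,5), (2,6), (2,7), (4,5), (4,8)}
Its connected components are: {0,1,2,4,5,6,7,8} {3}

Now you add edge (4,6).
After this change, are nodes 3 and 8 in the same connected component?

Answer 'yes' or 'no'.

Answer: no

Derivation:
Initial components: {0,1,2,4,5,6,7,8} {3}
Adding edge (4,6): both already in same component {0,1,2,4,5,6,7,8}. No change.
New components: {0,1,2,4,5,6,7,8} {3}
Are 3 and 8 in the same component? no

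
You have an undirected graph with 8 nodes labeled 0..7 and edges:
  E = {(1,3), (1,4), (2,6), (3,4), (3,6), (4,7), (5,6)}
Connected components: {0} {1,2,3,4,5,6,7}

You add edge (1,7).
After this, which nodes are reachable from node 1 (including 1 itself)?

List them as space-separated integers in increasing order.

Before: nodes reachable from 1: {1,2,3,4,5,6,7}
Adding (1,7): both endpoints already in same component. Reachability from 1 unchanged.
After: nodes reachable from 1: {1,2,3,4,5,6,7}

Answer: 1 2 3 4 5 6 7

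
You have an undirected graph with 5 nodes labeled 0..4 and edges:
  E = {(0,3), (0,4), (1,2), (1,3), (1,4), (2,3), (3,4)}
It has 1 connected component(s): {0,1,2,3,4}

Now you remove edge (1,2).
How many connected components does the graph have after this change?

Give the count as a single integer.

Answer: 1

Derivation:
Initial component count: 1
Remove (1,2): not a bridge. Count unchanged: 1.
  After removal, components: {0,1,2,3,4}
New component count: 1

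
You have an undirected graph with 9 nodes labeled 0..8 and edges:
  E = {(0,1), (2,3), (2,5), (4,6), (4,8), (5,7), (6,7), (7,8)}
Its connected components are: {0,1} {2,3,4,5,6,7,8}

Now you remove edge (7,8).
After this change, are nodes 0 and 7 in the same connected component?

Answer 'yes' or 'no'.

Answer: no

Derivation:
Initial components: {0,1} {2,3,4,5,6,7,8}
Removing edge (7,8): not a bridge — component count unchanged at 2.
New components: {0,1} {2,3,4,5,6,7,8}
Are 0 and 7 in the same component? no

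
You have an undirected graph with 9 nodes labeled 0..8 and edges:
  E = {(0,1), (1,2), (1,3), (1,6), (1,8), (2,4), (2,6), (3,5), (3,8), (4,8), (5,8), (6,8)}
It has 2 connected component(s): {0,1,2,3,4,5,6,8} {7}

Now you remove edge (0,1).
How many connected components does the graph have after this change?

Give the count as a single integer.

Answer: 3

Derivation:
Initial component count: 2
Remove (0,1): it was a bridge. Count increases: 2 -> 3.
  After removal, components: {0} {1,2,3,4,5,6,8} {7}
New component count: 3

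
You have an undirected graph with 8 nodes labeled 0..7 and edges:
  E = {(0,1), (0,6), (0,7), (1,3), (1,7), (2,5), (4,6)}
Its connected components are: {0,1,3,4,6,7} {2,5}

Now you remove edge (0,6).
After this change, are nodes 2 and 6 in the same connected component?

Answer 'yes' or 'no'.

Initial components: {0,1,3,4,6,7} {2,5}
Removing edge (0,6): it was a bridge — component count 2 -> 3.
New components: {0,1,3,7} {2,5} {4,6}
Are 2 and 6 in the same component? no

Answer: no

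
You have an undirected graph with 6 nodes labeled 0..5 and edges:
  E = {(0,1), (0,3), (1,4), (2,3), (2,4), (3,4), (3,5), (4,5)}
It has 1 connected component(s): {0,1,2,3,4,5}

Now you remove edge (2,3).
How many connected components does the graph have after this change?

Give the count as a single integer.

Initial component count: 1
Remove (2,3): not a bridge. Count unchanged: 1.
  After removal, components: {0,1,2,3,4,5}
New component count: 1

Answer: 1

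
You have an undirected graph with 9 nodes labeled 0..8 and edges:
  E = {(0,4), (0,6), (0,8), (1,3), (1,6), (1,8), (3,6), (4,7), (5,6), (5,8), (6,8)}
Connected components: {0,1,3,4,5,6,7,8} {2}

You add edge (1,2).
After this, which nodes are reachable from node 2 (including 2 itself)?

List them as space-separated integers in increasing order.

Before: nodes reachable from 2: {2}
Adding (1,2): merges 2's component with another. Reachability grows.
After: nodes reachable from 2: {0,1,2,3,4,5,6,7,8}

Answer: 0 1 2 3 4 5 6 7 8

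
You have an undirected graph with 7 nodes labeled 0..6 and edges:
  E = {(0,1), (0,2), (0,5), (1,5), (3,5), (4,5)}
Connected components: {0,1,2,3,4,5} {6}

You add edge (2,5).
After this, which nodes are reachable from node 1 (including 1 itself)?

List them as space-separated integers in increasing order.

Before: nodes reachable from 1: {0,1,2,3,4,5}
Adding (2,5): both endpoints already in same component. Reachability from 1 unchanged.
After: nodes reachable from 1: {0,1,2,3,4,5}

Answer: 0 1 2 3 4 5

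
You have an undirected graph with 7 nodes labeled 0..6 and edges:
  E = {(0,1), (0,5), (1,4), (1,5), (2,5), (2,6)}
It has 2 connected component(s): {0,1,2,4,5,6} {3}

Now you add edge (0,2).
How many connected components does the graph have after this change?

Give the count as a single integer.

Initial component count: 2
Add (0,2): endpoints already in same component. Count unchanged: 2.
New component count: 2

Answer: 2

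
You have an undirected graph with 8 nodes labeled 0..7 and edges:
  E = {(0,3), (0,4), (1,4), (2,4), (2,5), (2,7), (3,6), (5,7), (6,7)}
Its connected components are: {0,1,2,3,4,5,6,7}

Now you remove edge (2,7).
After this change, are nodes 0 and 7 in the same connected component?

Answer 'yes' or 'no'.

Initial components: {0,1,2,3,4,5,6,7}
Removing edge (2,7): not a bridge — component count unchanged at 1.
New components: {0,1,2,3,4,5,6,7}
Are 0 and 7 in the same component? yes

Answer: yes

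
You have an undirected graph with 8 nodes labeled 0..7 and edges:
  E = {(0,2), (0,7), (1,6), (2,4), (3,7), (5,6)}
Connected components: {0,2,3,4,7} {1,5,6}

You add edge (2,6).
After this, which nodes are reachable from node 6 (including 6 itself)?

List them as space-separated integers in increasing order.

Before: nodes reachable from 6: {1,5,6}
Adding (2,6): merges 6's component with another. Reachability grows.
After: nodes reachable from 6: {0,1,2,3,4,5,6,7}

Answer: 0 1 2 3 4 5 6 7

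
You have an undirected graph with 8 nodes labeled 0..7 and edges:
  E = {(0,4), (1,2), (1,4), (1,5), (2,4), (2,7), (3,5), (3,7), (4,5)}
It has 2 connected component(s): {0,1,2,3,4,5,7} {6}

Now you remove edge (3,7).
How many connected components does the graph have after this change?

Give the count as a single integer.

Answer: 2

Derivation:
Initial component count: 2
Remove (3,7): not a bridge. Count unchanged: 2.
  After removal, components: {0,1,2,3,4,5,7} {6}
New component count: 2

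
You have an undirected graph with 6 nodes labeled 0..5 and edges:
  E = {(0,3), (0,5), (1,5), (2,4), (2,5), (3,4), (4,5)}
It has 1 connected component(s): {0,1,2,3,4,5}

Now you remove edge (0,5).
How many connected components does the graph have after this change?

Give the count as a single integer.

Answer: 1

Derivation:
Initial component count: 1
Remove (0,5): not a bridge. Count unchanged: 1.
  After removal, components: {0,1,2,3,4,5}
New component count: 1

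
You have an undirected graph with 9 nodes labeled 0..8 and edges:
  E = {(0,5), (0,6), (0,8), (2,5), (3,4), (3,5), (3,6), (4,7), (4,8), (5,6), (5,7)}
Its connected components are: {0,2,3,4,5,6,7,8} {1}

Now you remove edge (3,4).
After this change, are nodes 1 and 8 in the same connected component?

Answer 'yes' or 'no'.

Initial components: {0,2,3,4,5,6,7,8} {1}
Removing edge (3,4): not a bridge — component count unchanged at 2.
New components: {0,2,3,4,5,6,7,8} {1}
Are 1 and 8 in the same component? no

Answer: no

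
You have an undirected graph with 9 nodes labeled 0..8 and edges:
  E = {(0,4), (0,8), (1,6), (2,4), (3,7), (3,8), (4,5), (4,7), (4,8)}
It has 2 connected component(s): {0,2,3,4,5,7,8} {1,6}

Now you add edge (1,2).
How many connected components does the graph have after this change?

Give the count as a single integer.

Initial component count: 2
Add (1,2): merges two components. Count decreases: 2 -> 1.
New component count: 1

Answer: 1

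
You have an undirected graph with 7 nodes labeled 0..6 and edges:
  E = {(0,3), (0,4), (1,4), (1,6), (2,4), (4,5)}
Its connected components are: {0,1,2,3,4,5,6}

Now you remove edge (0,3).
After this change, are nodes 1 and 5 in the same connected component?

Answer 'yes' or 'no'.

Initial components: {0,1,2,3,4,5,6}
Removing edge (0,3): it was a bridge — component count 1 -> 2.
New components: {0,1,2,4,5,6} {3}
Are 1 and 5 in the same component? yes

Answer: yes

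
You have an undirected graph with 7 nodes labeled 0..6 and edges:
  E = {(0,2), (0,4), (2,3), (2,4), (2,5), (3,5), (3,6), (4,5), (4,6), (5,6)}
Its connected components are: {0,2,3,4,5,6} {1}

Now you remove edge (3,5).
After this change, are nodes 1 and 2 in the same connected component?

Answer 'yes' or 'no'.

Answer: no

Derivation:
Initial components: {0,2,3,4,5,6} {1}
Removing edge (3,5): not a bridge — component count unchanged at 2.
New components: {0,2,3,4,5,6} {1}
Are 1 and 2 in the same component? no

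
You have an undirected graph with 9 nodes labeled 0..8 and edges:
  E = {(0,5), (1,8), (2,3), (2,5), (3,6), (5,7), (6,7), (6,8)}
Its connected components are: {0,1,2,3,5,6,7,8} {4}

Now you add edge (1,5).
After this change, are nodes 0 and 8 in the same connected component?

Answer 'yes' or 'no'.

Initial components: {0,1,2,3,5,6,7,8} {4}
Adding edge (1,5): both already in same component {0,1,2,3,5,6,7,8}. No change.
New components: {0,1,2,3,5,6,7,8} {4}
Are 0 and 8 in the same component? yes

Answer: yes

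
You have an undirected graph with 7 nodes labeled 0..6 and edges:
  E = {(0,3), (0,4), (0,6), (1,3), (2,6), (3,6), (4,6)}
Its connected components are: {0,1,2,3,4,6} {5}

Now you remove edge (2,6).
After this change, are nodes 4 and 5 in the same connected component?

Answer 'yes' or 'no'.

Answer: no

Derivation:
Initial components: {0,1,2,3,4,6} {5}
Removing edge (2,6): it was a bridge — component count 2 -> 3.
New components: {0,1,3,4,6} {2} {5}
Are 4 and 5 in the same component? no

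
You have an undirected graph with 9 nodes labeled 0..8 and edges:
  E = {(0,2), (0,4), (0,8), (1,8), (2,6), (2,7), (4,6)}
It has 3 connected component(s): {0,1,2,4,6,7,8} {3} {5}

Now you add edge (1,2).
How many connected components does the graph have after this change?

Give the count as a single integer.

Answer: 3

Derivation:
Initial component count: 3
Add (1,2): endpoints already in same component. Count unchanged: 3.
New component count: 3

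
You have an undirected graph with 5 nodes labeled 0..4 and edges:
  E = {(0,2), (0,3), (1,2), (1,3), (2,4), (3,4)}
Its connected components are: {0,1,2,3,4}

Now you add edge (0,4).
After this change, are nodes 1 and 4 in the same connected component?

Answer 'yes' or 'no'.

Answer: yes

Derivation:
Initial components: {0,1,2,3,4}
Adding edge (0,4): both already in same component {0,1,2,3,4}. No change.
New components: {0,1,2,3,4}
Are 1 and 4 in the same component? yes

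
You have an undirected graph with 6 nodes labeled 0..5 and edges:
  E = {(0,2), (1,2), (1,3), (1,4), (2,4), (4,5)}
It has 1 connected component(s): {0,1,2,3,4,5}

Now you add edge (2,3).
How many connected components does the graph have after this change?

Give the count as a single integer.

Initial component count: 1
Add (2,3): endpoints already in same component. Count unchanged: 1.
New component count: 1

Answer: 1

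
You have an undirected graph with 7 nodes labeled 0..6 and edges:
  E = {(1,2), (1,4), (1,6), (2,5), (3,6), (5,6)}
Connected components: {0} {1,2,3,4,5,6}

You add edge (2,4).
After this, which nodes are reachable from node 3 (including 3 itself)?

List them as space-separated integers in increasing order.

Answer: 1 2 3 4 5 6

Derivation:
Before: nodes reachable from 3: {1,2,3,4,5,6}
Adding (2,4): both endpoints already in same component. Reachability from 3 unchanged.
After: nodes reachable from 3: {1,2,3,4,5,6}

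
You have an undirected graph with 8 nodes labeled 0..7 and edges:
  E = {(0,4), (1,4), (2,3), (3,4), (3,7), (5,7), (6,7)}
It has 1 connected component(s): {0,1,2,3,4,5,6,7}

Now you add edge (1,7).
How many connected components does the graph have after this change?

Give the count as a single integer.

Answer: 1

Derivation:
Initial component count: 1
Add (1,7): endpoints already in same component. Count unchanged: 1.
New component count: 1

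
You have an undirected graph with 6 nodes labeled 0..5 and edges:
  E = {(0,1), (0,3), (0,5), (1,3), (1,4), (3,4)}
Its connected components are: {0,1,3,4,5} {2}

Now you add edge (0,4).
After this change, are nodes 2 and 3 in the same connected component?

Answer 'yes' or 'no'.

Initial components: {0,1,3,4,5} {2}
Adding edge (0,4): both already in same component {0,1,3,4,5}. No change.
New components: {0,1,3,4,5} {2}
Are 2 and 3 in the same component? no

Answer: no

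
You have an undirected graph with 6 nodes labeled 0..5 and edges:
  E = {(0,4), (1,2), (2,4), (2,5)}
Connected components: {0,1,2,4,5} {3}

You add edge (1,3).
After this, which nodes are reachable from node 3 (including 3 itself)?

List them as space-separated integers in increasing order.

Answer: 0 1 2 3 4 5

Derivation:
Before: nodes reachable from 3: {3}
Adding (1,3): merges 3's component with another. Reachability grows.
After: nodes reachable from 3: {0,1,2,3,4,5}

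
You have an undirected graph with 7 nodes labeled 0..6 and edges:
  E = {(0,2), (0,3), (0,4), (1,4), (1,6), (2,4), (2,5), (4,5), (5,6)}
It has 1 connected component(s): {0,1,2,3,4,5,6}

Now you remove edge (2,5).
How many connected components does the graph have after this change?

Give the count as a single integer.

Answer: 1

Derivation:
Initial component count: 1
Remove (2,5): not a bridge. Count unchanged: 1.
  After removal, components: {0,1,2,3,4,5,6}
New component count: 1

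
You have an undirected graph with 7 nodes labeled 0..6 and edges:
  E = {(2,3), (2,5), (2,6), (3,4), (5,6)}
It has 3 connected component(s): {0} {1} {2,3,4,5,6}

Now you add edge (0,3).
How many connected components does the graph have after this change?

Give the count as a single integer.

Answer: 2

Derivation:
Initial component count: 3
Add (0,3): merges two components. Count decreases: 3 -> 2.
New component count: 2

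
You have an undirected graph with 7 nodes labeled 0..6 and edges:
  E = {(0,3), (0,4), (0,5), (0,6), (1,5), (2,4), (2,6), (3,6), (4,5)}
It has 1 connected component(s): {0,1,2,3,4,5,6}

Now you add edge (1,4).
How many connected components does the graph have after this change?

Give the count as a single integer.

Answer: 1

Derivation:
Initial component count: 1
Add (1,4): endpoints already in same component. Count unchanged: 1.
New component count: 1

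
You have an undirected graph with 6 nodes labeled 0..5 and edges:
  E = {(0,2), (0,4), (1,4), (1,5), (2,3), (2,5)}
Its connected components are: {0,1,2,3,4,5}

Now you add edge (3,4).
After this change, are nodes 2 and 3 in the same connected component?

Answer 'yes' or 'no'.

Answer: yes

Derivation:
Initial components: {0,1,2,3,4,5}
Adding edge (3,4): both already in same component {0,1,2,3,4,5}. No change.
New components: {0,1,2,3,4,5}
Are 2 and 3 in the same component? yes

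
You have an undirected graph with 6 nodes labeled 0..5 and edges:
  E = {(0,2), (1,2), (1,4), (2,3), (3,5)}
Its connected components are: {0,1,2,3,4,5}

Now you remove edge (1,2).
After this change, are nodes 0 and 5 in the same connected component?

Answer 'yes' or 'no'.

Answer: yes

Derivation:
Initial components: {0,1,2,3,4,5}
Removing edge (1,2): it was a bridge — component count 1 -> 2.
New components: {0,2,3,5} {1,4}
Are 0 and 5 in the same component? yes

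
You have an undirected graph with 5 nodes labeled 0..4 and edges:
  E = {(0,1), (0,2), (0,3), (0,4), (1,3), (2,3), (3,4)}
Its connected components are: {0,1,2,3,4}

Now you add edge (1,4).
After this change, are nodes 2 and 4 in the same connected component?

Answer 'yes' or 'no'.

Answer: yes

Derivation:
Initial components: {0,1,2,3,4}
Adding edge (1,4): both already in same component {0,1,2,3,4}. No change.
New components: {0,1,2,3,4}
Are 2 and 4 in the same component? yes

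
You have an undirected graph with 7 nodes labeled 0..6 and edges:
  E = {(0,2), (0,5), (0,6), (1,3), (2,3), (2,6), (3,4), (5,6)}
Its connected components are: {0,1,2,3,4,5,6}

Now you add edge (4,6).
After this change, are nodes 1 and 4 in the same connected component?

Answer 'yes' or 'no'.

Answer: yes

Derivation:
Initial components: {0,1,2,3,4,5,6}
Adding edge (4,6): both already in same component {0,1,2,3,4,5,6}. No change.
New components: {0,1,2,3,4,5,6}
Are 1 and 4 in the same component? yes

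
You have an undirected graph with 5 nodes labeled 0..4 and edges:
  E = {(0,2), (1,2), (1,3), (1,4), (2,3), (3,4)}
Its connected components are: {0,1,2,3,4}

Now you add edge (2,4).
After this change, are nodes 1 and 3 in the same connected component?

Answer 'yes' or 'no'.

Initial components: {0,1,2,3,4}
Adding edge (2,4): both already in same component {0,1,2,3,4}. No change.
New components: {0,1,2,3,4}
Are 1 and 3 in the same component? yes

Answer: yes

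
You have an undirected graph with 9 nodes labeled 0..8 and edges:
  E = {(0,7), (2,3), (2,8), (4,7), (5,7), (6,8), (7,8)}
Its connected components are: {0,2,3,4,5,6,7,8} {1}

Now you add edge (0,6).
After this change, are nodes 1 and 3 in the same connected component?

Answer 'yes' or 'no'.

Answer: no

Derivation:
Initial components: {0,2,3,4,5,6,7,8} {1}
Adding edge (0,6): both already in same component {0,2,3,4,5,6,7,8}. No change.
New components: {0,2,3,4,5,6,7,8} {1}
Are 1 and 3 in the same component? no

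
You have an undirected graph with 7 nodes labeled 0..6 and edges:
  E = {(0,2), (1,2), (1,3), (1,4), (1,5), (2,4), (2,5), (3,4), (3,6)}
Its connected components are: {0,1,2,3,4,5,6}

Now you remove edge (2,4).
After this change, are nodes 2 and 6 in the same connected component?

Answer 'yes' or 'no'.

Initial components: {0,1,2,3,4,5,6}
Removing edge (2,4): not a bridge — component count unchanged at 1.
New components: {0,1,2,3,4,5,6}
Are 2 and 6 in the same component? yes

Answer: yes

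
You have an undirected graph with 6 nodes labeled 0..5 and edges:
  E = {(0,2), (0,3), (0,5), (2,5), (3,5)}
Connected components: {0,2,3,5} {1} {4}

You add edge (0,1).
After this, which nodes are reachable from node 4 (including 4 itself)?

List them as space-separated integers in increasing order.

Answer: 4

Derivation:
Before: nodes reachable from 4: {4}
Adding (0,1): merges two components, but neither contains 4. Reachability from 4 unchanged.
After: nodes reachable from 4: {4}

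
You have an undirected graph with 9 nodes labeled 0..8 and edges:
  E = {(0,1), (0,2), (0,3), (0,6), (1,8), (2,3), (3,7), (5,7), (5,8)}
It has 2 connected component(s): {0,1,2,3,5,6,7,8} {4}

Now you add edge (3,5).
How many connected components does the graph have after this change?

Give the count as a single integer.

Answer: 2

Derivation:
Initial component count: 2
Add (3,5): endpoints already in same component. Count unchanged: 2.
New component count: 2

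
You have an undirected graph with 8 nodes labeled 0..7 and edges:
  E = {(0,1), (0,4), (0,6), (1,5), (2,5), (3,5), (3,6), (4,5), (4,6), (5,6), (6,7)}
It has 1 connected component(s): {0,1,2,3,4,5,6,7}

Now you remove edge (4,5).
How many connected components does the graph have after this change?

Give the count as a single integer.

Answer: 1

Derivation:
Initial component count: 1
Remove (4,5): not a bridge. Count unchanged: 1.
  After removal, components: {0,1,2,3,4,5,6,7}
New component count: 1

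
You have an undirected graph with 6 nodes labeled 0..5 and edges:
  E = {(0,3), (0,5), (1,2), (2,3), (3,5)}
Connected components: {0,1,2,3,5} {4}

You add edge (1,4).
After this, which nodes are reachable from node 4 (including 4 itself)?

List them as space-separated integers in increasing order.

Before: nodes reachable from 4: {4}
Adding (1,4): merges 4's component with another. Reachability grows.
After: nodes reachable from 4: {0,1,2,3,4,5}

Answer: 0 1 2 3 4 5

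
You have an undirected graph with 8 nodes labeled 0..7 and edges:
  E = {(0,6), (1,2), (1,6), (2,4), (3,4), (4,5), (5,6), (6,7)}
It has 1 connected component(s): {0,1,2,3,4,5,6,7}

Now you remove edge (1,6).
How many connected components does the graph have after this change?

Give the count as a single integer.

Answer: 1

Derivation:
Initial component count: 1
Remove (1,6): not a bridge. Count unchanged: 1.
  After removal, components: {0,1,2,3,4,5,6,7}
New component count: 1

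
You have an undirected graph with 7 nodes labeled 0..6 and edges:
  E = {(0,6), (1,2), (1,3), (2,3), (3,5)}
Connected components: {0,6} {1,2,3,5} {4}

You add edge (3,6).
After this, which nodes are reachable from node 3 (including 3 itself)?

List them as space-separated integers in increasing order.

Before: nodes reachable from 3: {1,2,3,5}
Adding (3,6): merges 3's component with another. Reachability grows.
After: nodes reachable from 3: {0,1,2,3,5,6}

Answer: 0 1 2 3 5 6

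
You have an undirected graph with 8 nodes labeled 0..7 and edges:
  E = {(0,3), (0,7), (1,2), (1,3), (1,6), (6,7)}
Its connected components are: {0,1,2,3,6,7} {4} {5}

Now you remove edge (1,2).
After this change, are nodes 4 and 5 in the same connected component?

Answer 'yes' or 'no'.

Initial components: {0,1,2,3,6,7} {4} {5}
Removing edge (1,2): it was a bridge — component count 3 -> 4.
New components: {0,1,3,6,7} {2} {4} {5}
Are 4 and 5 in the same component? no

Answer: no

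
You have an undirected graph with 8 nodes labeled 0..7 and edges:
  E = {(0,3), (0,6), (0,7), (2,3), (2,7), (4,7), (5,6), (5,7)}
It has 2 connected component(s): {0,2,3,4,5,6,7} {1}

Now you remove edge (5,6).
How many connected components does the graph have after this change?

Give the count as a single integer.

Answer: 2

Derivation:
Initial component count: 2
Remove (5,6): not a bridge. Count unchanged: 2.
  After removal, components: {0,2,3,4,5,6,7} {1}
New component count: 2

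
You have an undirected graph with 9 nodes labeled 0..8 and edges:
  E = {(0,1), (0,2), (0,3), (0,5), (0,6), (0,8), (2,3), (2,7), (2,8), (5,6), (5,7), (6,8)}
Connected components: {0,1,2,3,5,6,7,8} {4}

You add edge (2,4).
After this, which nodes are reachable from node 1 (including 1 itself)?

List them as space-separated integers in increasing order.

Answer: 0 1 2 3 4 5 6 7 8

Derivation:
Before: nodes reachable from 1: {0,1,2,3,5,6,7,8}
Adding (2,4): merges 1's component with another. Reachability grows.
After: nodes reachable from 1: {0,1,2,3,4,5,6,7,8}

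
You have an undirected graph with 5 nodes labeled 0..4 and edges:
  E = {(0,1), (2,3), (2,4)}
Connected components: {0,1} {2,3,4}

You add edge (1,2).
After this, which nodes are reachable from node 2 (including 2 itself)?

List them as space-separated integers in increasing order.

Before: nodes reachable from 2: {2,3,4}
Adding (1,2): merges 2's component with another. Reachability grows.
After: nodes reachable from 2: {0,1,2,3,4}

Answer: 0 1 2 3 4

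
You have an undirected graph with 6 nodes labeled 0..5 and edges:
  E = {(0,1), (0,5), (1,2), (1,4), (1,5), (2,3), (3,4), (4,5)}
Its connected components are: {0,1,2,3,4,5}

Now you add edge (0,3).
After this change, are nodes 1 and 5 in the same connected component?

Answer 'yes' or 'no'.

Answer: yes

Derivation:
Initial components: {0,1,2,3,4,5}
Adding edge (0,3): both already in same component {0,1,2,3,4,5}. No change.
New components: {0,1,2,3,4,5}
Are 1 and 5 in the same component? yes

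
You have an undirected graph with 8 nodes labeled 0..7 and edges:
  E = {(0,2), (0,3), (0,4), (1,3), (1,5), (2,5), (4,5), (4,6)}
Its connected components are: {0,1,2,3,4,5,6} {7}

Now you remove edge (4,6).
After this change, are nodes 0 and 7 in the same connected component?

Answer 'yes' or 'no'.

Initial components: {0,1,2,3,4,5,6} {7}
Removing edge (4,6): it was a bridge — component count 2 -> 3.
New components: {0,1,2,3,4,5} {6} {7}
Are 0 and 7 in the same component? no

Answer: no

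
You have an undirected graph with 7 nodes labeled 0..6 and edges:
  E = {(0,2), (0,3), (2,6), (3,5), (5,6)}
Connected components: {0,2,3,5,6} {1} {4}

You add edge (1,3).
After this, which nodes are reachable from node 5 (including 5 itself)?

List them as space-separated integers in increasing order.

Before: nodes reachable from 5: {0,2,3,5,6}
Adding (1,3): merges 5's component with another. Reachability grows.
After: nodes reachable from 5: {0,1,2,3,5,6}

Answer: 0 1 2 3 5 6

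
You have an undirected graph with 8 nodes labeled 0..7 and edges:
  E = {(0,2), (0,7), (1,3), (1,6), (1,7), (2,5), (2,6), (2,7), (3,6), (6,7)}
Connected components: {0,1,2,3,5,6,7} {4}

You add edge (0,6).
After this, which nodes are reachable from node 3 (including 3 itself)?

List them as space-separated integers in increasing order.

Before: nodes reachable from 3: {0,1,2,3,5,6,7}
Adding (0,6): both endpoints already in same component. Reachability from 3 unchanged.
After: nodes reachable from 3: {0,1,2,3,5,6,7}

Answer: 0 1 2 3 5 6 7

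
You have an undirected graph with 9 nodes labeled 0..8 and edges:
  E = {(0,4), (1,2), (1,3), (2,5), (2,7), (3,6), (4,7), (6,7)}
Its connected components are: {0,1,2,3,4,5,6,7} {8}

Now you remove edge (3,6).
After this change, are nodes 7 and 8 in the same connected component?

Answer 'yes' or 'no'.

Answer: no

Derivation:
Initial components: {0,1,2,3,4,5,6,7} {8}
Removing edge (3,6): not a bridge — component count unchanged at 2.
New components: {0,1,2,3,4,5,6,7} {8}
Are 7 and 8 in the same component? no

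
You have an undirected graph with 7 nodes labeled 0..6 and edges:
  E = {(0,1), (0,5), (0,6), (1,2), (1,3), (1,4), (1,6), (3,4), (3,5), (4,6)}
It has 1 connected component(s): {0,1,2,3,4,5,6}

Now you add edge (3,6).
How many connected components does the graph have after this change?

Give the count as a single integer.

Answer: 1

Derivation:
Initial component count: 1
Add (3,6): endpoints already in same component. Count unchanged: 1.
New component count: 1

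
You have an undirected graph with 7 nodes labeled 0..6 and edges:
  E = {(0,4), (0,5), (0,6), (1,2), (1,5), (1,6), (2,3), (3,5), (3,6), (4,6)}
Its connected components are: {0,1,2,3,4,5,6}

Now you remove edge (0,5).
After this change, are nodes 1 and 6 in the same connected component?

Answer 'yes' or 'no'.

Answer: yes

Derivation:
Initial components: {0,1,2,3,4,5,6}
Removing edge (0,5): not a bridge — component count unchanged at 1.
New components: {0,1,2,3,4,5,6}
Are 1 and 6 in the same component? yes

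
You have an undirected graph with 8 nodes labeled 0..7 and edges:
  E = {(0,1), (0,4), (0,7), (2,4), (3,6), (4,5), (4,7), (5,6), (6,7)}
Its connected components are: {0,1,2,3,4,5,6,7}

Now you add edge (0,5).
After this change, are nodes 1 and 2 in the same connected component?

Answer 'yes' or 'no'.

Answer: yes

Derivation:
Initial components: {0,1,2,3,4,5,6,7}
Adding edge (0,5): both already in same component {0,1,2,3,4,5,6,7}. No change.
New components: {0,1,2,3,4,5,6,7}
Are 1 and 2 in the same component? yes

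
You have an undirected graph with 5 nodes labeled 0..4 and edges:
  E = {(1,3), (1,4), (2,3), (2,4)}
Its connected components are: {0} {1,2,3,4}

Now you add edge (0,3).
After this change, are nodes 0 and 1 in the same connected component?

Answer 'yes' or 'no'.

Answer: yes

Derivation:
Initial components: {0} {1,2,3,4}
Adding edge (0,3): merges {0} and {1,2,3,4}.
New components: {0,1,2,3,4}
Are 0 and 1 in the same component? yes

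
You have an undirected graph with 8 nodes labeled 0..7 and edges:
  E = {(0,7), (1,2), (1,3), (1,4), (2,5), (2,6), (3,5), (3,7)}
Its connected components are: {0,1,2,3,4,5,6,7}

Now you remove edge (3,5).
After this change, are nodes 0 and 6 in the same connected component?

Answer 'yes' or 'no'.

Answer: yes

Derivation:
Initial components: {0,1,2,3,4,5,6,7}
Removing edge (3,5): not a bridge — component count unchanged at 1.
New components: {0,1,2,3,4,5,6,7}
Are 0 and 6 in the same component? yes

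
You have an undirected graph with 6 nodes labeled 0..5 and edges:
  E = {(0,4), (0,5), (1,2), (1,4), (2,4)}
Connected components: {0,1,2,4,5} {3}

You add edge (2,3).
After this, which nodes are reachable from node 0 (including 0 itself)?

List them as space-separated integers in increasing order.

Answer: 0 1 2 3 4 5

Derivation:
Before: nodes reachable from 0: {0,1,2,4,5}
Adding (2,3): merges 0's component with another. Reachability grows.
After: nodes reachable from 0: {0,1,2,3,4,5}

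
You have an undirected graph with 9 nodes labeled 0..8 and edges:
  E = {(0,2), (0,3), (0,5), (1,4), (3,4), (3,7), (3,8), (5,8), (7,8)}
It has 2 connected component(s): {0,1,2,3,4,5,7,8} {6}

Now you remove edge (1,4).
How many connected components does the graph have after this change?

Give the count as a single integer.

Answer: 3

Derivation:
Initial component count: 2
Remove (1,4): it was a bridge. Count increases: 2 -> 3.
  After removal, components: {0,2,3,4,5,7,8} {1} {6}
New component count: 3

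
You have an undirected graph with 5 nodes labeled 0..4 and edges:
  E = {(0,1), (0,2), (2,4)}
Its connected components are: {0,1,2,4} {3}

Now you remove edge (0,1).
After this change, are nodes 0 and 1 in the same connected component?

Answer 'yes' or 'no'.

Initial components: {0,1,2,4} {3}
Removing edge (0,1): it was a bridge — component count 2 -> 3.
New components: {0,2,4} {1} {3}
Are 0 and 1 in the same component? no

Answer: no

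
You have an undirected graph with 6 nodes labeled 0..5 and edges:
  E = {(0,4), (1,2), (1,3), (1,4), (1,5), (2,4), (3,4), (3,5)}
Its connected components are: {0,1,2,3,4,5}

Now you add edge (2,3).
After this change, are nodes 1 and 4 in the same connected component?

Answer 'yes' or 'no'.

Answer: yes

Derivation:
Initial components: {0,1,2,3,4,5}
Adding edge (2,3): both already in same component {0,1,2,3,4,5}. No change.
New components: {0,1,2,3,4,5}
Are 1 and 4 in the same component? yes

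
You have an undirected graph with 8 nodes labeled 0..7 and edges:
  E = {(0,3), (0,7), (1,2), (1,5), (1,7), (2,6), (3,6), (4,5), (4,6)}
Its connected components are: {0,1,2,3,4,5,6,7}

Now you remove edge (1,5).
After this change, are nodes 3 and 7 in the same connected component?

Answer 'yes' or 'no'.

Initial components: {0,1,2,3,4,5,6,7}
Removing edge (1,5): not a bridge — component count unchanged at 1.
New components: {0,1,2,3,4,5,6,7}
Are 3 and 7 in the same component? yes

Answer: yes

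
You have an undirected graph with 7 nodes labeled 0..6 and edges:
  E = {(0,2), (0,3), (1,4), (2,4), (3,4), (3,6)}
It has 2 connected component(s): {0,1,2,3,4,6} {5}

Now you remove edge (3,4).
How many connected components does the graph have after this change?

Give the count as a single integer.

Answer: 2

Derivation:
Initial component count: 2
Remove (3,4): not a bridge. Count unchanged: 2.
  After removal, components: {0,1,2,3,4,6} {5}
New component count: 2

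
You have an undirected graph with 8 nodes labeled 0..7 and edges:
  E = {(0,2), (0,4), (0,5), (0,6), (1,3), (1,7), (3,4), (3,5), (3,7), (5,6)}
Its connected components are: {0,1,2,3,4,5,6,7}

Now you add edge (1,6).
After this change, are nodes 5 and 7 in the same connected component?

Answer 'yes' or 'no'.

Answer: yes

Derivation:
Initial components: {0,1,2,3,4,5,6,7}
Adding edge (1,6): both already in same component {0,1,2,3,4,5,6,7}. No change.
New components: {0,1,2,3,4,5,6,7}
Are 5 and 7 in the same component? yes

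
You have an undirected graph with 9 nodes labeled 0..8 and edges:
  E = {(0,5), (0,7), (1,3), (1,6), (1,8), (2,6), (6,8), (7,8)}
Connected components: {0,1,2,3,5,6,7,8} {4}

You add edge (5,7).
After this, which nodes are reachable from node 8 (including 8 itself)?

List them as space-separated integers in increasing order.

Answer: 0 1 2 3 5 6 7 8

Derivation:
Before: nodes reachable from 8: {0,1,2,3,5,6,7,8}
Adding (5,7): both endpoints already in same component. Reachability from 8 unchanged.
After: nodes reachable from 8: {0,1,2,3,5,6,7,8}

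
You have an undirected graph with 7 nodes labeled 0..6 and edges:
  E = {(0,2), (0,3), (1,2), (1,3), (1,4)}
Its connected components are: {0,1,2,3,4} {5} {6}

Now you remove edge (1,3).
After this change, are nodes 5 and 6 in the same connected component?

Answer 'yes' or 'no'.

Initial components: {0,1,2,3,4} {5} {6}
Removing edge (1,3): not a bridge — component count unchanged at 3.
New components: {0,1,2,3,4} {5} {6}
Are 5 and 6 in the same component? no

Answer: no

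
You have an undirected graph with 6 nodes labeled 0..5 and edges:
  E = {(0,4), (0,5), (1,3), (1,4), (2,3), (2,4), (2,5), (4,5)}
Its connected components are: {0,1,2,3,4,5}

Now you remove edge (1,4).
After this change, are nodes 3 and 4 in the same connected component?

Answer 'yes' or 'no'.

Answer: yes

Derivation:
Initial components: {0,1,2,3,4,5}
Removing edge (1,4): not a bridge — component count unchanged at 1.
New components: {0,1,2,3,4,5}
Are 3 and 4 in the same component? yes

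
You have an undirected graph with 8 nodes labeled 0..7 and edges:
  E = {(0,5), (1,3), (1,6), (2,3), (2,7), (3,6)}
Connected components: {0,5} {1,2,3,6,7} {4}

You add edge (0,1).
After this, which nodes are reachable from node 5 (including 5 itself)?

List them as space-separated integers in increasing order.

Answer: 0 1 2 3 5 6 7

Derivation:
Before: nodes reachable from 5: {0,5}
Adding (0,1): merges 5's component with another. Reachability grows.
After: nodes reachable from 5: {0,1,2,3,5,6,7}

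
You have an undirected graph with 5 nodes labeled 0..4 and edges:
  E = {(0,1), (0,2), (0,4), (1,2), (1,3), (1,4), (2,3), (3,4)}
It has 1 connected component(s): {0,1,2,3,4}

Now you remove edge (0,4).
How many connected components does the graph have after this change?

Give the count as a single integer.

Initial component count: 1
Remove (0,4): not a bridge. Count unchanged: 1.
  After removal, components: {0,1,2,3,4}
New component count: 1

Answer: 1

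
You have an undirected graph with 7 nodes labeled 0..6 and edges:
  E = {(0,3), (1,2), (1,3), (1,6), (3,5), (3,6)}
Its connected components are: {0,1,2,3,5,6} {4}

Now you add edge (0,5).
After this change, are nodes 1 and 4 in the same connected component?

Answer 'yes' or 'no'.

Initial components: {0,1,2,3,5,6} {4}
Adding edge (0,5): both already in same component {0,1,2,3,5,6}. No change.
New components: {0,1,2,3,5,6} {4}
Are 1 and 4 in the same component? no

Answer: no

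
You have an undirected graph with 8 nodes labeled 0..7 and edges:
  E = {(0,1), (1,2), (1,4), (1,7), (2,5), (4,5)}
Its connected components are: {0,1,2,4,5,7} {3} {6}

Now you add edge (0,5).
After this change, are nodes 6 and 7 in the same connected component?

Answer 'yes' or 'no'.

Initial components: {0,1,2,4,5,7} {3} {6}
Adding edge (0,5): both already in same component {0,1,2,4,5,7}. No change.
New components: {0,1,2,4,5,7} {3} {6}
Are 6 and 7 in the same component? no

Answer: no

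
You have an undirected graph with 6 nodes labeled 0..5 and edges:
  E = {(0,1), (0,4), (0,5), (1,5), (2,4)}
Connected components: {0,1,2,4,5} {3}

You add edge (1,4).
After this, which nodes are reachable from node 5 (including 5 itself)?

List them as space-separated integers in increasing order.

Before: nodes reachable from 5: {0,1,2,4,5}
Adding (1,4): both endpoints already in same component. Reachability from 5 unchanged.
After: nodes reachable from 5: {0,1,2,4,5}

Answer: 0 1 2 4 5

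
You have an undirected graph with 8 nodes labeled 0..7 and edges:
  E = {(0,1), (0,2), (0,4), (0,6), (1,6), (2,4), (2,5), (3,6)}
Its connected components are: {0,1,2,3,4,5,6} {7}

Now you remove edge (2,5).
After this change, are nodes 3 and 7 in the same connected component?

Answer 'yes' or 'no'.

Initial components: {0,1,2,3,4,5,6} {7}
Removing edge (2,5): it was a bridge — component count 2 -> 3.
New components: {0,1,2,3,4,6} {5} {7}
Are 3 and 7 in the same component? no

Answer: no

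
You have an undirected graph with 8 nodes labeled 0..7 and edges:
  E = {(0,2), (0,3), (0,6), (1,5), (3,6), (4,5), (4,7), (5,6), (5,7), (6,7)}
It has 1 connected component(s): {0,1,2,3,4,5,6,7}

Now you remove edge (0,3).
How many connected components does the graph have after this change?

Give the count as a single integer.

Initial component count: 1
Remove (0,3): not a bridge. Count unchanged: 1.
  After removal, components: {0,1,2,3,4,5,6,7}
New component count: 1

Answer: 1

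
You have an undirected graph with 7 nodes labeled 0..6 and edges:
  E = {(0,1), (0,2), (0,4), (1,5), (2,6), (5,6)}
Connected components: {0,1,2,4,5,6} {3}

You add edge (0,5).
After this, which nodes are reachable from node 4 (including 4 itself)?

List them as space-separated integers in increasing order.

Answer: 0 1 2 4 5 6

Derivation:
Before: nodes reachable from 4: {0,1,2,4,5,6}
Adding (0,5): both endpoints already in same component. Reachability from 4 unchanged.
After: nodes reachable from 4: {0,1,2,4,5,6}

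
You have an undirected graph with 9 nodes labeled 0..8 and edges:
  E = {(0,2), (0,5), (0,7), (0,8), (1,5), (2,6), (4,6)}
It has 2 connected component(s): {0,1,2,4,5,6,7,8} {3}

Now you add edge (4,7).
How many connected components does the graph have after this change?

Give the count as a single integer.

Initial component count: 2
Add (4,7): endpoints already in same component. Count unchanged: 2.
New component count: 2

Answer: 2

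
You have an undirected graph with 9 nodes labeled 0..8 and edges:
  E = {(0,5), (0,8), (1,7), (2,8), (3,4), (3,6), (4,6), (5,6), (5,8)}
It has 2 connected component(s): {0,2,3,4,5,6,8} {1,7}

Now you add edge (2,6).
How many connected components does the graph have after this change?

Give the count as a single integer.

Initial component count: 2
Add (2,6): endpoints already in same component. Count unchanged: 2.
New component count: 2

Answer: 2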